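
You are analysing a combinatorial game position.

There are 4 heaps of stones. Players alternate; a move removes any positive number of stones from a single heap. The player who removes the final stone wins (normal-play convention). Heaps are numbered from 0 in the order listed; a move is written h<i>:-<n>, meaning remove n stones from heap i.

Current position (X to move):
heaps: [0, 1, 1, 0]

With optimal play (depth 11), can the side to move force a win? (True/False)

X winning at [(0,1,1,0)]: False

ply 1, X at (0,1,1,0) | h1:-1=-1→(0,0,1,0)*; h2:-1=-1→(0,1,0,0)
ply 2, O at (0,0,1,0) | h2:-1=+1→(0,0,0,0)*
ply 3: (0,0,0,0) is terminal -1 (X); from (0,1,1,0) depth 11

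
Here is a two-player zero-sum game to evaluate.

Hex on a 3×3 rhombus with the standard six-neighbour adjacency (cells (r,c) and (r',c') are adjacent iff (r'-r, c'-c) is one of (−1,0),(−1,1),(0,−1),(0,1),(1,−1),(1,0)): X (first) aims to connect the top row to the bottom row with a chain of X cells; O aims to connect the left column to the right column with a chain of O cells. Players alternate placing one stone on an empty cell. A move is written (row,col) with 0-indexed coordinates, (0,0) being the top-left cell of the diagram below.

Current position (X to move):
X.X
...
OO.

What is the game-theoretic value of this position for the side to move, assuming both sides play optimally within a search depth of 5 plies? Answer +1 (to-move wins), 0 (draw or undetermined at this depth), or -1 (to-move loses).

[X.X/.../OO.] X move#1: (0,1):-1/XXX/.../OO.*, (1,0):-1/X.X/X../OO., (1,1):-1/X.X/.X./OO., (1,2):-1/X.X/..X/OO., (2,2):-1/X.X/.../OOX
[XXX/.../OO.] O move#2: (1,0):+1/XXX/O../OO.*, (1,1):+1/XXX/.O./OO., (1,2):+1/XXX/..O/OO., (2,2):+1/XXX/.../OOO
[XXX/O../OO.] X move#3: (1,1):-1/XXX/OX./OO.*, (1,2):-1/XXX/O.X/OO., (2,2):-1/XXX/O../OOX
[XXX/OX./OO.] O move#4: (1,2):+1/XXX/OXO/OO.*, (2,2):+1/XXX/OX./OOO
[XXX/OXO/OO.] end (terminal -1, X#5); searched X.X/.../OO. to 5

value(X.X/.../OO., X) = -1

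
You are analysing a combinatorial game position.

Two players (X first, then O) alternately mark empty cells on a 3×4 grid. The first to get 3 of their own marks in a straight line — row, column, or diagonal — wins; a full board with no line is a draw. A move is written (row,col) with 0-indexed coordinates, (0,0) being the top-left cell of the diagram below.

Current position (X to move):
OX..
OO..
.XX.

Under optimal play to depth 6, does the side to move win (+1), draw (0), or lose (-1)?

[OX../OO../.XX.] X move#1: (0,2):-1/OXX./OO../.XX., (0,3):-1/OX.X/OO../.XX., (1,2):-1/OX../OOX./.XX., (1,3):-1/OX../OO.X/.XX., (2,0):+1/OX../OO../XXX.*, (2,3):+1/OX../OO../.XXX
[OX../OO../XXX.] end (terminal -1, O#2); searched OX../OO../.XX. to 6

value(OX../OO../.XX., X) = +1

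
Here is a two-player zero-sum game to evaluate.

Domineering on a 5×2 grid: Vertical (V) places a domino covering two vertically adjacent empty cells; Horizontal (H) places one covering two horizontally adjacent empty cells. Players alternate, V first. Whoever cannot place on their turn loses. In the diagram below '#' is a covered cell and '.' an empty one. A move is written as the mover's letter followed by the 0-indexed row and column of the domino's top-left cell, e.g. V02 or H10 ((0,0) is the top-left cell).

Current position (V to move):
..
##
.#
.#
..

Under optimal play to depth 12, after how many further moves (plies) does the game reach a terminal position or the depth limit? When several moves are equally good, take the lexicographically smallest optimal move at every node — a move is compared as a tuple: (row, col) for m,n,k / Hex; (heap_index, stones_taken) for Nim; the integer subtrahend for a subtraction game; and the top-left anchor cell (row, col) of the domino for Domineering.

PV length from [../##/.#/.#/..]: 2 plies

ply 1, V at ../##/.#/.#/.. | V20=-1→../##/##/##/..*; V30=-1→../##/.#/##/#.
ply 2, H at ../##/##/##/.. | H00=+1→##/##/##/##/..*; H40=+1→../##/##/##/##
ply 3: ##/##/##/##/.. is terminal -1 (V); from ../##/.#/.#/.. depth 12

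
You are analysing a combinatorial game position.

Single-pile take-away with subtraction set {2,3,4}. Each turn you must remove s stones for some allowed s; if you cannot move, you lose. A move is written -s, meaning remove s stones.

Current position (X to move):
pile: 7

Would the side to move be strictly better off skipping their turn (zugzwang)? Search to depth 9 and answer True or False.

ply 1, X at 7 | -2=-1→5*; -3=-1→4; -4=-1→3
ply 2, O at 5 | -2=-1→3; -3=-1→2; -4=+1→1*
ply 3: 1 is terminal -1 (X); from 7 depth 9
suppose X passes — search the same position with O to move:
pass> ply 1, O at 7 | -2=-1→5*; -3=-1→4; -4=-1→3
pass> ply 2, X at 5 | -2=-1→3; -3=-1→2; -4=+1→1*
pass> ply 3: 1 is terminal -1 (O); from 7 depth 9
for X: play -1, pass +1

zugzwang(7, X) = True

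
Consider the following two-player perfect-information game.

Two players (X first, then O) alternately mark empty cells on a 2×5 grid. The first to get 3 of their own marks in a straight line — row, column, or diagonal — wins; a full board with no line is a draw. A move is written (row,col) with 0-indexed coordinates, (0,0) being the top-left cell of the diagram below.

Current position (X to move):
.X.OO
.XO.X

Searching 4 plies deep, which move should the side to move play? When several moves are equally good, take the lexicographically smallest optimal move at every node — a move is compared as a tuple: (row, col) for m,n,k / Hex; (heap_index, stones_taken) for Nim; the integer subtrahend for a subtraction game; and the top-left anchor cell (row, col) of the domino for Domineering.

ply 1, X at .X.OO/.XO.X | (0,0)=-1→XX.OO/.XO.X; (0,2)=+0→.XXOO/.XO.X*; (1,0)=-1→.X.OO/XXO.X; (1,3)=-1→.X.OO/.XOXX
ply 2, O at .XXOO/.XO.X | (0,0)=+0→OXXOO/.XO.X*; (1,0)=-1→.XXOO/OXO.X; (1,3)=-1→.XXOO/.XOOX
ply 3, X at OXXOO/.XO.X | (1,0)=+0→OXXOO/XXO.X*; (1,3)=+0→OXXOO/.XOXX
ply 4, O at OXXOO/XXO.X | (1,3)=+0→OXXOO/XXOOX*
ply 5: OXXOO/XXOOX is terminal +0 (X); from .X.OO/.XO.X depth 4

X's best at [.X.OO/.XO.X]: (0,2)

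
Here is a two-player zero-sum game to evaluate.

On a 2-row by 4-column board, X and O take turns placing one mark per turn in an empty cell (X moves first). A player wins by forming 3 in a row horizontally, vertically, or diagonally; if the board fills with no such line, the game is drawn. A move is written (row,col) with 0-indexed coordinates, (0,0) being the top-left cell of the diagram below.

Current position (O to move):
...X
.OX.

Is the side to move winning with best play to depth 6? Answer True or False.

p1 O@[...X/.OX.]: (0,0)[O..X/.OX.]+0* (0,1)[.O.X/.OX.]+0 (0,2)[..OX/.OX.]+0 (1,0)[...X/OOX.]+0 (1,3)[...X/.OXO]+0
p2 X@[O..X/.OX.]: (0,1)[OX.X/.OX.]+0* (0,2)[O.XX/.OX.]+0 (1,0)[O..X/XOX.]+0 (1,3)[O..X/.OXX]+0
p3 O@[OX.X/.OX.]: (0,2)[OXOX/.OX.]+0* (1,0)[OX.X/OOX.]-1 (1,3)[OX.X/.OXO]-1
p4 X@[OXOX/.OX.]: (1,0)[OXOX/XOX.]+0* (1,3)[OXOX/.OXX]+0
p5 O@[OXOX/XOX.]: (1,3)[OXOX/XOXO]+0*
p6 X@[OXOX/XOXO] terminal +0; root [...X/.OX.] d6

O winning at [...X/.OX.]: False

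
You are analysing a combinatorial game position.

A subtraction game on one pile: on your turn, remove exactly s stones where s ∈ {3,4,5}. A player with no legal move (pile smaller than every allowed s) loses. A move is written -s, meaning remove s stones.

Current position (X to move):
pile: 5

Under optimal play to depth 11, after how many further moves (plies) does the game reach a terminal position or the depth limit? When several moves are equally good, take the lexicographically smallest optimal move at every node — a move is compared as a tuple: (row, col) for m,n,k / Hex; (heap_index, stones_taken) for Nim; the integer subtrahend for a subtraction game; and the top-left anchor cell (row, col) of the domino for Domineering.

PV length from [5]: 1 ply

ply 1, X at 5 | -3=+1→2*; -4=+1→1; -5=+1→0
ply 2: 2 is terminal -1 (O); from 5 depth 11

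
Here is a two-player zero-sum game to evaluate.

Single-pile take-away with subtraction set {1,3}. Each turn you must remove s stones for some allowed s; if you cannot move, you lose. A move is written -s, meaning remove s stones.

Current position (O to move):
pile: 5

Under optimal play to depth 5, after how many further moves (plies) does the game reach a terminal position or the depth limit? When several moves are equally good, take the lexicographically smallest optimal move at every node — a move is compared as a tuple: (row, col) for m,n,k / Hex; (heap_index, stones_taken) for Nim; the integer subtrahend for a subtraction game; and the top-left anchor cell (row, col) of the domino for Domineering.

ply 1, O at 5 | -1=+1→4*; -3=+1→2
ply 2, X at 4 | -1=-1→3*; -3=-1→1
ply 3, O at 3 | -1=+1→2*; -3=+1→0
ply 4, X at 2 | -1=-1→1*
ply 5, O at 1 | -1=+1→0*
ply 6: 0 is terminal -1 (X); from 5 depth 5

PV length from [5]: 5 plies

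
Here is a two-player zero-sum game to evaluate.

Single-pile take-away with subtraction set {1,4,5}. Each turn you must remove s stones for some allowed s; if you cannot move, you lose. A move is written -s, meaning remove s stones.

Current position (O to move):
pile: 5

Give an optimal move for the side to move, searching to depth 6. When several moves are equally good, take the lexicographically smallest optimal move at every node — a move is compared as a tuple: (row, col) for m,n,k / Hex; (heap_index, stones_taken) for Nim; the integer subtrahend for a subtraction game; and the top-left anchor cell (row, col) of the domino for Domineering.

ply 1, O at 5 | -1=-1→4; -4=-1→1; -5=+1→0*
ply 2: 0 is terminal -1 (X); from 5 depth 6

O's best at [5]: -5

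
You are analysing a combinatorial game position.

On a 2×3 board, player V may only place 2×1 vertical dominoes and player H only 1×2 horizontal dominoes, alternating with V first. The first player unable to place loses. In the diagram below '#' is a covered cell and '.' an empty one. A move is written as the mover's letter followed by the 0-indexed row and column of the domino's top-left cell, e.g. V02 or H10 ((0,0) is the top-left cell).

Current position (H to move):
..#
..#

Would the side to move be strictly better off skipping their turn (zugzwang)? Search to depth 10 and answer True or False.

p1 H@[..#/..#]: H00[###/..#]+1* H10[..#/###]+1
p2 V@[###/..#] terminal -1; root [..#/..#] d10
suppose H passes — search the same position with V to move:
pass> p1 V@[..#/..#]: V00[#.#/#.#]+1* V01[.##/.##]+1
pass> p2 H@[#.#/#.#] terminal -1; root [..#/..#] d10
for H: play +1, pass -1

zugzwang(..#/..#, H) = False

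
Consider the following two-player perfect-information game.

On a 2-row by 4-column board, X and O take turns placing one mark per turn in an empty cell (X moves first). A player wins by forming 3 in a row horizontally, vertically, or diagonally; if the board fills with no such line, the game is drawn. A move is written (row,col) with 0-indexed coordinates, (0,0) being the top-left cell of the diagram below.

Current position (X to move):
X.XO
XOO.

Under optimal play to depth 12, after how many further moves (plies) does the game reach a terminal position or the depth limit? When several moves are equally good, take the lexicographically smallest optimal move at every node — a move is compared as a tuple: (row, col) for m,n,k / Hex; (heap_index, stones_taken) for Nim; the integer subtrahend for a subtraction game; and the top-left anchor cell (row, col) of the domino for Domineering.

[X.XO/XOO.] X move#1: (0,1):+1/XXXO/XOO.*, (1,3):+0/X.XO/XOOX
[XXXO/XOO.] end (terminal -1, O#2); searched X.XO/XOO. to 12

PV length from [X.XO/XOO.]: 1 ply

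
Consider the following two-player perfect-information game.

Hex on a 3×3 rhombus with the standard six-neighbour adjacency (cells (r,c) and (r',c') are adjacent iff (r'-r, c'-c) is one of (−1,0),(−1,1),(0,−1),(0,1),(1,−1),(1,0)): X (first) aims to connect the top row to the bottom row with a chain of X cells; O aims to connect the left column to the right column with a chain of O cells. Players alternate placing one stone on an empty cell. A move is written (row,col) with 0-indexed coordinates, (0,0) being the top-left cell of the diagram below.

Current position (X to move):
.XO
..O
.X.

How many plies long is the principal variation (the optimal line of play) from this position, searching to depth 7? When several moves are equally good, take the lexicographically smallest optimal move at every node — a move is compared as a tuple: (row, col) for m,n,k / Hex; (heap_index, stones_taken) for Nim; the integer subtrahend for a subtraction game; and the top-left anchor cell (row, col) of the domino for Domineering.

PV length from [.XO/..O/.X.]: 3 plies

ply 1, X at .XO/..O/.X. | (0,0)=-1→XXO/..O/.X.; (1,0)=+1→.XO/X.O/.X.*; (1,1)=+1→.XO/.XO/.X.; (2,0)=+1→.XO/..O/XX.; (2,2)=-1→.XO/..O/.XX
ply 2, O at .XO/X.O/.X. | (0,0)=-1→OXO/X.O/.X.*; (1,1)=-1→.XO/XOO/.X.; (2,0)=-1→.XO/X.O/OX.; (2,2)=-1→.XO/X.O/.XO
ply 3, X at OXO/X.O/.X. | (1,1)=+1→OXO/XXO/.X.*; (2,0)=+1→OXO/X.O/XX.; (2,2)=+1→OXO/X.O/.XX
ply 4: OXO/XXO/.X. is terminal -1 (O); from .XO/..O/.X. depth 7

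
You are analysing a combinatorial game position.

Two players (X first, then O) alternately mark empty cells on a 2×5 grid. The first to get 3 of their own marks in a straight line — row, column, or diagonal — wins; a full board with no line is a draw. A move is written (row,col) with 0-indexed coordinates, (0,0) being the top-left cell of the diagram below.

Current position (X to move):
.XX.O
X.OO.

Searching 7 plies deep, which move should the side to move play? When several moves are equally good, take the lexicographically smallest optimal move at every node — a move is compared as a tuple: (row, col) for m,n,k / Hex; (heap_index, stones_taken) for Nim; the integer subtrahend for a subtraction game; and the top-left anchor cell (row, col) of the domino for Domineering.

X's best at [.XX.O/X.OO.]: (0,0)

[.XX.O/X.OO.] X move#1: (0,0):+1/XXX.O/X.OO.*, (0,3):+1/.XXXO/X.OO., (1,1):-1/.XX.O/XXOO., (1,4):-1/.XX.O/X.OOX
[XXX.O/X.OO.] end (terminal -1, O#2); searched .XX.O/X.OO. to 7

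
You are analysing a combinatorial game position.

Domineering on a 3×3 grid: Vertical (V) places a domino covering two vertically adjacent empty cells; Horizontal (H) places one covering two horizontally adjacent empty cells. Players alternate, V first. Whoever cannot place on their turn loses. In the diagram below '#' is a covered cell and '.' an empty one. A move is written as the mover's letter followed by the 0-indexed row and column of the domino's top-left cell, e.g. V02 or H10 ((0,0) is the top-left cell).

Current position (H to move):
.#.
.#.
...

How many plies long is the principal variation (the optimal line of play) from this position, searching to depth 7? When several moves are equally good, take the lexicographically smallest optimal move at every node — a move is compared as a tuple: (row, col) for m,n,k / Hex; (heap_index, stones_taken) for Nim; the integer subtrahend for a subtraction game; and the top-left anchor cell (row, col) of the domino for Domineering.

ply 1, H at .#./.#./... | H20=-1→.#./.#./##.*; H21=-1→.#./.#./.##
ply 2, V at .#./.#./##. | V00=+1→##./##./##.*; V02=+1→.##/.##/##.; V12=+1→.#./.##/###
ply 3: ##./##./##. is terminal -1 (H); from .#./.#./... depth 7

PV length from [.#./.#./...]: 2 plies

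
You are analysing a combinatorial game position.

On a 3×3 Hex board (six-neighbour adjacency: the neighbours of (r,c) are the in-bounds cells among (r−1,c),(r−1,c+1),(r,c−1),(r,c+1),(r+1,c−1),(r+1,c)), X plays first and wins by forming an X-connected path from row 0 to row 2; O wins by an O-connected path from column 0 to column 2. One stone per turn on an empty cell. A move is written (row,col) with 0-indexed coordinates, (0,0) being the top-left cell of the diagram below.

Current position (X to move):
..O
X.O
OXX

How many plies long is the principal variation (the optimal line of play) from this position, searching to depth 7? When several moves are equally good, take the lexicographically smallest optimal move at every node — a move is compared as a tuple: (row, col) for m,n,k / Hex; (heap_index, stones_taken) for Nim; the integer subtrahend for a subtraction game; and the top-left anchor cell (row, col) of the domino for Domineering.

ply 1, X at ..O/X.O/OXX | (0,0)=-1→X.O/X.O/OXX; (0,1)=-1→.XO/X.O/OXX; (1,1)=+1→..O/XXO/OXX*
ply 2, O at ..O/XXO/OXX | (0,0)=-1→O.O/XXO/OXX*; (0,1)=-1→.OO/XXO/OXX
ply 3, X at O.O/XXO/OXX | (0,1)=+1→OXO/XXO/OXX*
ply 4: OXO/XXO/OXX is terminal -1 (O); from ..O/X.O/OXX depth 7

PV length from [..O/X.O/OXX]: 3 plies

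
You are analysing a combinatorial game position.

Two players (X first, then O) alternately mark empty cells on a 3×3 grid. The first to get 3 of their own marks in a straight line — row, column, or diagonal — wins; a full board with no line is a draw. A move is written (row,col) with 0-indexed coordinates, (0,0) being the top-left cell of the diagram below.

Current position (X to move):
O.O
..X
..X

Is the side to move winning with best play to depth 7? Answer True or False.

p1 X@[O.O/..X/..X]: (0,1)[OXO/..X/..X]-1* (1,0)[O.O/X.X/..X]-1 (1,1)[O.O/.XX/..X]-1 (2,0)[O.O/..X/X.X]-1 (2,1)[O.O/..X/.XX]-1
p2 O@[OXO/..X/..X]: (1,0)[OXO/O.X/..X]+0 (1,1)[OXO/.OX/..X]+0 (2,0)[OXO/..X/O.X]+1* (2,1)[OXO/..X/.OX]+0
p3 X@[OXO/..X/O.X]: (1,0)[OXO/X.X/O.X]-1* (1,1)[OXO/.XX/O.X]-1 (2,1)[OXO/..X/OXX]-1
p4 O@[OXO/X.X/O.X]: (1,1)[OXO/XOX/O.X]+1* (2,1)[OXO/X.X/OOX]-1
p5 X@[OXO/XOX/O.X] terminal -1; root [O.O/..X/..X] d7

X winning at [O.O/..X/..X]: False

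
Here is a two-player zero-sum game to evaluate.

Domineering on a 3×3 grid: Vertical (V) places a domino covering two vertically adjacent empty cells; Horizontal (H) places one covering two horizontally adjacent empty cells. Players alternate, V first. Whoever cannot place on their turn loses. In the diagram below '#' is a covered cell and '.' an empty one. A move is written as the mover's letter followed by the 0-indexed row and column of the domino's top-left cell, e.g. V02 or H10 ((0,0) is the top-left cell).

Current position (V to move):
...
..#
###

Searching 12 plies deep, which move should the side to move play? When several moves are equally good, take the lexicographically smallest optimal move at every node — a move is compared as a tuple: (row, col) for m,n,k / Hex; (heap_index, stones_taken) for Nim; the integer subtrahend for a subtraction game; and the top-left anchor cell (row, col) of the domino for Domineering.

V's best at [.../..#/###]: V01

p1 V@[.../..#/###]: V00[#../#.#/###]-1 V01[.#./.##/###]+1*
p2 H@[.#./.##/###] terminal -1; root [.../..#/###] d12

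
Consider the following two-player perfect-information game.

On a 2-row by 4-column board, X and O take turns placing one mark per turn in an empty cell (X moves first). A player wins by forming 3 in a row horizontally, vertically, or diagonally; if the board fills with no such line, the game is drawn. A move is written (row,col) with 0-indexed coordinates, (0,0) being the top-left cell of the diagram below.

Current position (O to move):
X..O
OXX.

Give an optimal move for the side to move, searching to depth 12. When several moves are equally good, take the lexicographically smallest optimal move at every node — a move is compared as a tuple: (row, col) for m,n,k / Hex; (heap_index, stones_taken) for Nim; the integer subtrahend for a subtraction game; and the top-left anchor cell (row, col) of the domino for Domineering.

p1 O@[X..O/OXX.]: (0,1)[XO.O/OXX.]-1 (0,2)[X.OO/OXX.]-1 (1,3)[X..O/OXXO]+0*
p2 X@[X..O/OXXO]: (0,1)[XX.O/OXXO]+0* (0,2)[X.XO/OXXO]+0
p3 O@[XX.O/OXXO]: (0,2)[XXOO/OXXO]+0*
p4 X@[XXOO/OXXO] terminal +0; root [X..O/OXX.] d12

O's best at [X..O/OXX.]: (1,3)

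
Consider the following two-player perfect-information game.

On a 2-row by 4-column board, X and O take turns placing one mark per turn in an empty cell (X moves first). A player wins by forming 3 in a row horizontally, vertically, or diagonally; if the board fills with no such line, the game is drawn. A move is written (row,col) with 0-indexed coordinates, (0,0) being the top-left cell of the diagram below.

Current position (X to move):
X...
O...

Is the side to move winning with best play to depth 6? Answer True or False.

ply 1, X at X.../O... | (0,1)=+0→XX../O...*; (0,2)=+0→X.X./O...; (0,3)=+0→X..X/O...; (1,1)=+0→X.../OX..; (1,2)=+0→X.../O.X.; (1,3)=+0→X.../O..X
ply 2, O at XX../O... | (0,2)=+0→XXO./O...*; (0,3)=-1→XX.O/O...; (1,1)=-1→XX../OO..; (1,2)=-1→XX../O.O.; (1,3)=-1→XX../O..O
ply 3, X at XXO./O... | (0,3)=+0→XXOX/O...*; (1,1)=+0→XXO./OX..; (1,2)=+0→XXO./O.X.; (1,3)=+0→XXO./O..X
ply 4, O at XXOX/O... | (1,1)=+0→XXOX/OO..*; (1,2)=+0→XXOX/O.O.; (1,3)=+0→XXOX/O..O
ply 5, X at XXOX/OO.. | (1,2)=+0→XXOX/OOX.*; (1,3)=-1→XXOX/OO.X
ply 6, O at XXOX/OOX. | (1,3)=+0→XXOX/OOXO*
ply 7: XXOX/OOXO is terminal +0 (X); from X.../O... depth 6

X winning at [X.../O...]: False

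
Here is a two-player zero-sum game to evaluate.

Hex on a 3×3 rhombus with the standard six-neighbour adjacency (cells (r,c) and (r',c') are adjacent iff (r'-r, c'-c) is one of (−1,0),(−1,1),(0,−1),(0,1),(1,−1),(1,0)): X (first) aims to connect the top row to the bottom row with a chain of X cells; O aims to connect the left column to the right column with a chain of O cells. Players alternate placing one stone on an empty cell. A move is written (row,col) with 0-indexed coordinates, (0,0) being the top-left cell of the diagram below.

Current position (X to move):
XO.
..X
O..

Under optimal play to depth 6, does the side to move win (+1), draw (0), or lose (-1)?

p1 X@[XO./..X/O..]: (0,2)[XOX/..X/O..]+1* (1,0)[XO./X.X/O..]+1 (1,1)[XO./.XX/O..]+1 (2,1)[XO./..X/OX.]-1 (2,2)[XO./..X/O.X]-1
p2 O@[XOX/..X/O..]: (1,0)[XOX/O.X/O..]-1* (1,1)[XOX/.OX/O..]-1 (2,1)[XOX/..X/OO.]-1 (2,2)[XOX/..X/O.O]-1
p3 X@[XOX/O.X/O..]: (1,1)[XOX/OXX/O..]+1* (2,1)[XOX/O.X/OX.]+1 (2,2)[XOX/O.X/O.X]+1
p4 O@[XOX/OXX/O..]: (2,1)[XOX/OXX/OO.]-1* (2,2)[XOX/OXX/O.O]-1
p5 X@[XOX/OXX/OO.]: (2,2)[XOX/OXX/OOX]+1*
p6 O@[XOX/OXX/OOX] terminal -1; root [XO./..X/O..] d6

value(XO./..X/O.., X) = +1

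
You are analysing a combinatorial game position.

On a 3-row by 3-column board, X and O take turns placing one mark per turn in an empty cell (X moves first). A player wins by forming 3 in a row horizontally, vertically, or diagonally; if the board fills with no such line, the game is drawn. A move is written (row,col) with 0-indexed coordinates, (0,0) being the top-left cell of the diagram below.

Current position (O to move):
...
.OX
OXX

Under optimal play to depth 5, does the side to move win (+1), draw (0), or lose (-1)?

value(.../.OX/OXX, O) = +1

p1 O@[.../.OX/OXX]: (0,0)[O../.OX/OXX]-1 (0,1)[.O./.OX/OXX]-1 (0,2)[..O/.OX/OXX]+1* (1,0)[.../OOX/OXX]-1
p2 X@[..O/.OX/OXX] terminal -1; root [.../.OX/OXX] d5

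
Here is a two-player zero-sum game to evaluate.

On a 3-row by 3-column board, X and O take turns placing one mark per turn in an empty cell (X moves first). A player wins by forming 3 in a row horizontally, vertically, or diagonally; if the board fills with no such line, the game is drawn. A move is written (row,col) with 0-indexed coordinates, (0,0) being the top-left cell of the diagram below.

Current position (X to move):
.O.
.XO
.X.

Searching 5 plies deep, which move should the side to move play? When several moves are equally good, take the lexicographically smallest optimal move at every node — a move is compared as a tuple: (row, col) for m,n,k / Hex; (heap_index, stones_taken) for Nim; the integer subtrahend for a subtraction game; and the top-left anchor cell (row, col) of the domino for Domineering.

ply 1, X at .O./.XO/.X. | (0,0)=+0→XO./.XO/.X.; (0,2)=+0→.OX/.XO/.X.; (1,0)=-1→.O./XXO/.X.; (2,0)=+1→.O./.XO/XX.*; (2,2)=+1→.O./.XO/.XX
ply 2, O at .O./.XO/XX. | (0,0)=-1→OO./.XO/XX.*; (0,2)=-1→.OO/.XO/XX.; (1,0)=-1→.O./OXO/XX.; (2,2)=-1→.O./.XO/XXO
ply 3, X at OO./.XO/XX. | (0,2)=+1→OOX/.XO/XX.*; (1,0)=-1→OO./XXO/XX.; (2,2)=+1→OO./.XO/XXX
ply 4: OOX/.XO/XX. is terminal -1 (O); from .O./.XO/.X. depth 5

X's best at [.O./.XO/.X.]: (2,0)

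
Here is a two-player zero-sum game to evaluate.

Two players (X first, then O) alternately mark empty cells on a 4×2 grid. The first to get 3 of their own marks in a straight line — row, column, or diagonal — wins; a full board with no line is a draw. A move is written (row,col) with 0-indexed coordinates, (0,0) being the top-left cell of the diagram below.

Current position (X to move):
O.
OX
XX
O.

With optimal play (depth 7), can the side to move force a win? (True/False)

X winning at [O./OX/XX/O.]: True

[O./OX/XX/O.] X move#1: (0,1):+1/OX/OX/XX/O.*, (3,1):+1/O./OX/XX/OX
[OX/OX/XX/O.] end (terminal -1, O#2); searched O./OX/XX/O. to 7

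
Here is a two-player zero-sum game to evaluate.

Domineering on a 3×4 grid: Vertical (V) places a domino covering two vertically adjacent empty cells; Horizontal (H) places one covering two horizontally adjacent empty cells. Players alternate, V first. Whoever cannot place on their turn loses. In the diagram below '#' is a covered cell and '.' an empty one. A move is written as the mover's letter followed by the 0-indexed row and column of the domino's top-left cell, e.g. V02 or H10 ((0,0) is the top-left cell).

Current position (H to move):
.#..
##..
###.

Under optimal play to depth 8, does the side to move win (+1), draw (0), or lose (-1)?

value(.#../##../###., H) = +1

[.#../##../###.] H move#1: H02:-1/.###/##../###., H12:+1/.#../####/###.*
[.#../####/###.] end (terminal -1, V#2); searched .#../##../###. to 8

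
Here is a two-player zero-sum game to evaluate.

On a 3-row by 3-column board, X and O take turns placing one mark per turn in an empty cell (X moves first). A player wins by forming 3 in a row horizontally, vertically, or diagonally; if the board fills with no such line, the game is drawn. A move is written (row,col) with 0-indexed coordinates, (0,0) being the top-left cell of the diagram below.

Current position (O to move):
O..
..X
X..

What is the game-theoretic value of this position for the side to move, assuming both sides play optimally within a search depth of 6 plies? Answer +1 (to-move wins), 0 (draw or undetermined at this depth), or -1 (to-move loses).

value(O../..X/X.., O) = 0

[O../..X/X..] O move#1: (0,1):-1/OO./..X/X.., (0,2):+0/O.O/..X/X..*, (1,0):-1/O../O.X/X.., (1,1):-1/O../.OX/X.., (2,1):-1/O../..X/XO., (2,2):-1/O../..X/X.O
[O.O/..X/X..] X move#2: (0,1):+0/OXO/..X/X..*, (1,0):-1/O.O/X.X/X.., (1,1):-1/O.O/.XX/X.., (2,1):-1/O.O/..X/XX., (2,2):-1/O.O/..X/X.X
[OXO/..X/X..] O move#3: (1,0):-1/OXO/O.X/X.., (1,1):+0/OXO/.OX/X..*, (2,1):+0/OXO/..X/XO., (2,2):-1/OXO/..X/X.O
[OXO/.OX/X..] X move#4: (1,0):-1/OXO/XOX/X.., (2,1):-1/OXO/.OX/XX., (2,2):+0/OXO/.OX/X.X*
[OXO/.OX/X.X] O move#5: (1,0):-1/OXO/OOX/X.X, (2,1):+0/OXO/.OX/XOX*
[OXO/.OX/XOX] X move#6: (1,0):+0/OXO/XOX/XOX*
[OXO/XOX/XOX] end (terminal +0, O#7); searched O../..X/X.. to 6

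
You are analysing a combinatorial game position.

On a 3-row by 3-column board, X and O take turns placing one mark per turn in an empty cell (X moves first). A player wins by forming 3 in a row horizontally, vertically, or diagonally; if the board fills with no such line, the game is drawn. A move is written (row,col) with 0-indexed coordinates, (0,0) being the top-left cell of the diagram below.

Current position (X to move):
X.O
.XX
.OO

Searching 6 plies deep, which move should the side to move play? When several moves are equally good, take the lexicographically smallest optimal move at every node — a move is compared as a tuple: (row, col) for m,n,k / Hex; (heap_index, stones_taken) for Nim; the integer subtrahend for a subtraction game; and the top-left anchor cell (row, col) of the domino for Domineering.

[X.O/.XX/.OO] X move#1: (0,1):-1/XXO/.XX/.OO, (1,0):+1/X.O/XXX/.OO*, (2,0):+0/X.O/.XX/XOO
[X.O/XXX/.OO] end (terminal -1, O#2); searched X.O/.XX/.OO to 6

X's best at [X.O/.XX/.OO]: (1,0)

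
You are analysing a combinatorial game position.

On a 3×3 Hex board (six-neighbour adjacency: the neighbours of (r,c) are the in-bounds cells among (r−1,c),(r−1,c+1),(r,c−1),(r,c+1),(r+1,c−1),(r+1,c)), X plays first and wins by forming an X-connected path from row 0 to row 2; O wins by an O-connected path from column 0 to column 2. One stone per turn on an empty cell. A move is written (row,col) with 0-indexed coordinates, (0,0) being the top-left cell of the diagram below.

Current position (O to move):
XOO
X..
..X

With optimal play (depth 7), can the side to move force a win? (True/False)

p1 O@[XOO/X../..X]: (1,1)[XOO/XO./..X]-1* (1,2)[XOO/X.O/..X]-1 (2,0)[XOO/X../O.X]-1 (2,1)[XOO/X../.OX]-1
p2 X@[XOO/XO./..X]: (1,2)[XOO/XOX/..X]-1 (2,0)[XOO/XO./X.X]+1* (2,1)[XOO/XO./.XX]-1
p3 O@[XOO/XO./X.X] terminal -1; root [XOO/X../..X] d7

O winning at [XOO/X../..X]: False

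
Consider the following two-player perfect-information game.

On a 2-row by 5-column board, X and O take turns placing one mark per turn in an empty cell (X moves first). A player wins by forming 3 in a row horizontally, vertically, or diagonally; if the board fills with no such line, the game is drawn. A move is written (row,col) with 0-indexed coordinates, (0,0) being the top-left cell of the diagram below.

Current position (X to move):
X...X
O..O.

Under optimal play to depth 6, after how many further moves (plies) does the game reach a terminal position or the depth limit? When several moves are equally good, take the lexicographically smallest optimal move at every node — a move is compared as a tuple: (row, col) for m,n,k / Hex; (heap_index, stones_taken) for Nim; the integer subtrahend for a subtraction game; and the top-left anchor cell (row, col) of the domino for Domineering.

[X...X/O..O.] X move#1: (0,1):+0/XX..X/O..O., (0,2):+1/X.X.X/O..O.*, (0,3):+0/X..XX/O..O., (1,1):+0/X...X/OX.O., (1,2):+0/X...X/O.XO., (1,4):+0/X...X/O..OX
[X.X.X/O..O.] O move#2: (0,1):-1/XOX.X/O..O.*, (0,3):-1/X.XOX/O..O., (1,1):-1/X.X.X/OO.O., (1,2):-1/X.X.X/O.OO., (1,4):-1/X.X.X/O..OO
[XOX.X/O..O.] X move#3: (0,3):+1/XOXXX/O..O.*, (1,1):+0/XOX.X/OX.O., (1,2):+0/XOX.X/O.XO., (1,4):+0/XOX.X/O..OX
[XOXXX/O..O.] end (terminal -1, O#4); searched X...X/O..O. to 6

PV length from [X...X/O..O.]: 3 plies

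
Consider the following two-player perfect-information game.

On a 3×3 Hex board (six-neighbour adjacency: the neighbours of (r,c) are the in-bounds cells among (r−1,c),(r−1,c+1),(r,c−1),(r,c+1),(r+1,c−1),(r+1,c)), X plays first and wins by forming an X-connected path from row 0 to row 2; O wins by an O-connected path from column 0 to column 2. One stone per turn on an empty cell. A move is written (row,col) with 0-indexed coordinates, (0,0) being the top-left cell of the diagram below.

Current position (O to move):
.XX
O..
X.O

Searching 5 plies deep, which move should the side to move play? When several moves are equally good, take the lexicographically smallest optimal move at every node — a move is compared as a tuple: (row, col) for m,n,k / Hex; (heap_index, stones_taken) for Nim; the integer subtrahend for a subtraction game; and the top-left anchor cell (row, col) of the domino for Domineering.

O's best at [.XX/O../X.O]: (1,1)

[.XX/O../X.O] O move#1: (0,0):-1/OXX/O../X.O, (1,1):+1/.XX/OO./X.O*, (1,2):-1/.XX/O.O/X.O, (2,1):-1/.XX/O../XOO
[.XX/OO./X.O] X move#2: (0,0):-1/XXX/OO./X.O*, (1,2):-1/.XX/OOX/X.O, (2,1):-1/.XX/OO./XXO
[XXX/OO./X.O] O move#3: (1,2):+1/XXX/OOO/X.O*, (2,1):+1/XXX/OO./XOO
[XXX/OOO/X.O] end (terminal -1, X#4); searched .XX/O../X.O to 5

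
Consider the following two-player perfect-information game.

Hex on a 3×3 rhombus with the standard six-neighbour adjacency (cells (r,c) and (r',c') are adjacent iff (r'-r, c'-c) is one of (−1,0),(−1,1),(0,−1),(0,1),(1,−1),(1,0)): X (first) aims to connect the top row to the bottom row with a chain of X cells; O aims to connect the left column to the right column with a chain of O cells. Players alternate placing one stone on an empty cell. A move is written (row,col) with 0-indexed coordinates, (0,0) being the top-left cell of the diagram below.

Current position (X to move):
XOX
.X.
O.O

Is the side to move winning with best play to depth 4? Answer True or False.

X winning at [XOX/.X./O.O]: True

p1 X@[XOX/.X./O.O]: (1,0)[XOX/XX./O.O]-1 (1,2)[XOX/.XX/O.O]-1 (2,1)[XOX/.X./OXO]+1*
p2 O@[XOX/.X./OXO] terminal -1; root [XOX/.X./O.O] d4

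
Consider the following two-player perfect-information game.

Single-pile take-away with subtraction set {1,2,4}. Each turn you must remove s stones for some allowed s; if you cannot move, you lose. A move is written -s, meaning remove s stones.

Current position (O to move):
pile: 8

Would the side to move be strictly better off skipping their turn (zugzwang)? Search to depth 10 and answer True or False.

zugzwang(8, O) = False

p1 O@[8]: -1[7]-1 -2[6]+1* -4[4]-1
p2 X@[6]: -1[5]-1* -2[4]-1 -4[2]-1
p3 O@[5]: -1[4]-1 -2[3]+1* -4[1]-1
p4 X@[3]: -1[2]-1* -2[1]-1
p5 O@[2]: -1[1]-1 -2[0]+1*
p6 X@[0] terminal -1; root [8] d10
if O skipped the turn, X would face:
~ p1 X@[8]: -1[7]-1 -2[6]+1* -4[4]-1
~ p2 O@[6]: -1[5]-1* -2[4]-1 -4[2]-1
~ p3 X@[5]: -1[4]-1 -2[3]+1* -4[1]-1
~ p4 O@[3]: -1[2]-1* -2[1]-1
~ p5 X@[2]: -1[1]-1 -2[0]+1*
~ p6 O@[0] terminal -1; root [8] d10
compare (O): move=+1 vs pass=-1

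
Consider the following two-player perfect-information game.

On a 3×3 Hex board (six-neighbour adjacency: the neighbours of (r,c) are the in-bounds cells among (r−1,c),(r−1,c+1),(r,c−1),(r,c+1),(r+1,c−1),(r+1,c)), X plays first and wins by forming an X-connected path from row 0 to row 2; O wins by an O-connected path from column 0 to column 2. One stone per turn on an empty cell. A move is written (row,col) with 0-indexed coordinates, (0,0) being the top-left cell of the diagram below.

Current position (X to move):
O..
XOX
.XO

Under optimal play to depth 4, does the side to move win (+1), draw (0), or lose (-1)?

[O../XOX/.XO] X move#1: (0,1):+1/OX./XOX/.XO*, (0,2):+1/O.X/XOX/.XO, (2,0):+1/O../XOX/XXO
[OX./XOX/.XO] O move#2: (0,2):-1/OXO/XOX/.XO*, (2,0):-1/OX./XOX/OXO
[OXO/XOX/.XO] X move#3: (2,0):+1/OXO/XOX/XXO*
[OXO/XOX/XXO] end (terminal -1, O#4); searched O../XOX/.XO to 4

value(O../XOX/.XO, X) = +1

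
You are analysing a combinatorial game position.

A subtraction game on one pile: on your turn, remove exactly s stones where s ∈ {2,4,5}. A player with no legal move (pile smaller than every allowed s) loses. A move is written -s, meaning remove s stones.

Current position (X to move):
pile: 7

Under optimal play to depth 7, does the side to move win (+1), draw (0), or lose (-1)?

value(7, X) = -1

ply 1, X at 7 | -2=-1→5*; -4=-1→3; -5=-1→2
ply 2, O at 5 | -2=-1→3; -4=+1→1*; -5=+1→0
ply 3: 1 is terminal -1 (X); from 7 depth 7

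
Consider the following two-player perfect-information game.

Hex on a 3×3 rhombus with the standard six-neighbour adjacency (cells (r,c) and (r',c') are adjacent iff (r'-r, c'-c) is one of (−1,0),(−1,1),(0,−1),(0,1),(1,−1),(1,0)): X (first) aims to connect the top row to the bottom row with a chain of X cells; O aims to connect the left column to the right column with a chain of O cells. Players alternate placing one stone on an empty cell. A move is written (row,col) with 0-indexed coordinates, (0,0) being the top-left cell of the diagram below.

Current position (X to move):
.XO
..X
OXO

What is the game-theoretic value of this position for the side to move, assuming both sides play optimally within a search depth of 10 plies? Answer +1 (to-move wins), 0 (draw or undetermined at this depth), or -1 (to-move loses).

p1 X@[.XO/..X/OXO]: (0,0)[XXO/..X/OXO]-1 (1,0)[.XO/X.X/OXO]-1 (1,1)[.XO/.XX/OXO]+1*
p2 O@[.XO/.XX/OXO] terminal -1; root [.XO/..X/OXO] d10

value(.XO/..X/OXO, X) = +1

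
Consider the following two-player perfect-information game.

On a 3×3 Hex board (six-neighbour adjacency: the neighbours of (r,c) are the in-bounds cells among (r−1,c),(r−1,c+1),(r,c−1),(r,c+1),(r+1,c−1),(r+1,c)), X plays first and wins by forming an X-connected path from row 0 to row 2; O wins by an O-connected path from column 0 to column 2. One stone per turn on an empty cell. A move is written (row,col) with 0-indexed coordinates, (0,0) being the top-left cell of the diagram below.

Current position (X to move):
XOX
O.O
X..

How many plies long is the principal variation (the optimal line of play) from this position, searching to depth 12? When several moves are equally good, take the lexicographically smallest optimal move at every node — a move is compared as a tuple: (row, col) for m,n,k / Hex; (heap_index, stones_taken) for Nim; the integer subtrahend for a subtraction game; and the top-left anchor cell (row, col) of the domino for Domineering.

PV length from [XOX/O.O/X..]: 1 ply

[XOX/O.O/X..] X move#1: (1,1):+1/XOX/OXO/X..*, (2,1):-1/XOX/O.O/XX., (2,2):-1/XOX/O.O/X.X
[XOX/OXO/X..] end (terminal -1, O#2); searched XOX/O.O/X.. to 12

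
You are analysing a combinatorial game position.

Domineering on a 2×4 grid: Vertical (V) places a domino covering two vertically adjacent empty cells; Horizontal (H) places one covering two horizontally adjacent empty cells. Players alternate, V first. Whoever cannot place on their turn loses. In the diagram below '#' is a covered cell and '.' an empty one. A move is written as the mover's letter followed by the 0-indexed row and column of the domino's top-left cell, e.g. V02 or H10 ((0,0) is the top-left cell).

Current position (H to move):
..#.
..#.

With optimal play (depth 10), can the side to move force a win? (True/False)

H winning at [..#./..#.]: True

p1 H@[..#./..#.]: H00[###./..#.]+1* H10[..#./###.]+1
p2 V@[###./..#.]: V03[####/..##]-1*
p3 H@[####/..##]: H10[####/####]+1*
p4 V@[####/####] terminal -1; root [..#./..#.] d10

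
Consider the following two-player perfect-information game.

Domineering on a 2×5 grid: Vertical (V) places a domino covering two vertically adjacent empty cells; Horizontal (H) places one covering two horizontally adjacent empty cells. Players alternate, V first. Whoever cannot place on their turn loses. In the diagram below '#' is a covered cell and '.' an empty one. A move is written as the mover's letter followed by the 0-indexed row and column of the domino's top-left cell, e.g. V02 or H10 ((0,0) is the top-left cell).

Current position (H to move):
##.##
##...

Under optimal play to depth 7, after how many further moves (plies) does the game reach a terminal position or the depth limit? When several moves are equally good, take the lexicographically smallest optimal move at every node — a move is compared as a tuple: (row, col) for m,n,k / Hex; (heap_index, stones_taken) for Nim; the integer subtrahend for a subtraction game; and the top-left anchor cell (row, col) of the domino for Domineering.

PV length from [##.##/##...]: 1 ply

p1 H@[##.##/##...]: H12[##.##/####.]+1* H13[##.##/##.##]-1
p2 V@[##.##/####.] terminal -1; root [##.##/##...] d7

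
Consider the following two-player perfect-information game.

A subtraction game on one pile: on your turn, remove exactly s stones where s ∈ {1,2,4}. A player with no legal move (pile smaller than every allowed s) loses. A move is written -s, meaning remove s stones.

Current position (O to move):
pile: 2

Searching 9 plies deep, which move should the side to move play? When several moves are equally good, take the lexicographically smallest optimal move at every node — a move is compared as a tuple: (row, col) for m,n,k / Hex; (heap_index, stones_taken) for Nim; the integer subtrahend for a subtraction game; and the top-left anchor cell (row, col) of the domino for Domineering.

p1 O@[2]: -1[1]-1 -2[0]+1*
p2 X@[0] terminal -1; root [2] d9

O's best at [2]: -2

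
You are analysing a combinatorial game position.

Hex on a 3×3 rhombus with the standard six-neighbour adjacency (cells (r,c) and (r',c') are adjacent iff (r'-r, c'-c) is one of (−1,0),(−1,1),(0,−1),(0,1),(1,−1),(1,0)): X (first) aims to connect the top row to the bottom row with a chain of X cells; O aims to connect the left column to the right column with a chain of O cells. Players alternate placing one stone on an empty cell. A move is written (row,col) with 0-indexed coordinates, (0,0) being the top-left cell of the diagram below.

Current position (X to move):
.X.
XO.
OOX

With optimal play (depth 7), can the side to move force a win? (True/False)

X winning at [.X./XO./OOX]: False

p1 X@[.X./XO./OOX]: (0,0)[XX./XO./OOX]-1* (0,2)[.XX/XO./OOX]-1 (1,2)[.X./XOX/OOX]-1
p2 O@[XX./XO./OOX]: (0,2)[XXO/XO./OOX]+1* (1,2)[XX./XOO/OOX]+1
p3 X@[XXO/XO./OOX] terminal -1; root [.X./XO./OOX] d7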